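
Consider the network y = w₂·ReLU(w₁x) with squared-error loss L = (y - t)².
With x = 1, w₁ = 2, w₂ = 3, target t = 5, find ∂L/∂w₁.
∂L/∂w₁ = 6

Forward pass:
z = w₁x = 2×1 = 2
h = ReLU(2) = 2
y = w₂h = 3×2 = 6

Backward pass:
∂L/∂y = 2(y - t) = 2(6 - 5) = 2
∂y/∂h = w₂ = 3
∂h/∂z = 1 (ReLU derivative)
∂z/∂w₁ = x = 1

∂L/∂w₁ = 2 × 3 × 1 × 1 = 6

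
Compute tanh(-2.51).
-0.9869

tanh(-2.51) = (e^(-2.51) - e^(2.51))/(e^(-2.51) + e^(2.51)) = -0.9869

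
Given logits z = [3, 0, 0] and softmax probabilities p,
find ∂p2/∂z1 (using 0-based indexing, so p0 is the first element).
∂p2/∂z1 = -0.00205

p = softmax(z) = [0.9094, 0.04528, 0.04528]
p2 = 0.04528, p1 = 0.04528

∂p2/∂z1 = -p2 × p1 = -0.04528 × 0.04528 = -0.00205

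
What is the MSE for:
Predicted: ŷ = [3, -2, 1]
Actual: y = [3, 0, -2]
MSE = 4.333

MSE = (1/3)((3-3)² + (-2-0)² + (1--2)²) = (1/3)(0 + 4 + 9) = 4.333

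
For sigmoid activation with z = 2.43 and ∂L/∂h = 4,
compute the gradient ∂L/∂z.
∂L/∂z = 0.2975

σ(2.43) = 0.9191
σ'(2.43) = σ(2.43)(1 - σ(2.43)) = 0.9191 × 0.08091 = 0.07437
∂L/∂z = ∂L/∂h · σ'(z) = 4 × 0.07437 = 0.2975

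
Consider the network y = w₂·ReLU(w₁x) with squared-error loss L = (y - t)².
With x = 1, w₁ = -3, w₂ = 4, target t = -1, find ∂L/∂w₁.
∂L/∂w₁ = 0

Forward pass:
z = w₁x = -3×1 = -3
h = ReLU(-3) = 0
y = w₂h = 4×0 = 0

Backward pass:
∂L/∂y = 2(y - t) = 2(0 - -1) = 2
∂y/∂h = w₂ = 4
∂h/∂z = 0 (ReLU derivative)
∂z/∂w₁ = x = 1

∂L/∂w₁ = 2 × 4 × 0 × 1 = 0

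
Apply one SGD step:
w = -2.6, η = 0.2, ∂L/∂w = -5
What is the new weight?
w_new = -1.6

w_new = w - η·∂L/∂w = -2.6 - 0.2×(-5) = -2.6 - (-1) = -1.6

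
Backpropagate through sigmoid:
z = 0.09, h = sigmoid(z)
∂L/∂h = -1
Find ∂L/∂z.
∂L/∂z = -0.2495

σ(0.09) = 0.5225
σ'(0.09) = σ(0.09)(1 - σ(0.09)) = 0.5225 × 0.4775 = 0.2495
∂L/∂z = ∂L/∂h · σ'(z) = -1 × 0.2495 = -0.2495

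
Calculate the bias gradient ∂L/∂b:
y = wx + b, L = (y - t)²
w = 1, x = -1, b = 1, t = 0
∂L/∂b = 0

y = wx + b = (1)(-1) + 1 = 0
∂L/∂y = 2(y - t) = 2(0 - 0) = 0
∂y/∂b = 1
∂L/∂b = ∂L/∂y · ∂y/∂b = 0 × 1 = 0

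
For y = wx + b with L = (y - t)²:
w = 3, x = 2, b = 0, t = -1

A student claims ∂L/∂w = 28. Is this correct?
Correct

y = (3)(2) + 0 = 6
∂L/∂y = 2(y - t) = 2(6 - -1) = 14
∂y/∂w = x = 2
∂L/∂w = 14 × 2 = 28

Claimed value: 28
Correct: The correct gradient is 28.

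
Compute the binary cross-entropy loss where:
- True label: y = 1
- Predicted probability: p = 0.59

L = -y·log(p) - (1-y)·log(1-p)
L = 0.5276

L = -1·log(0.59) - 0·log(0.41) = -log(0.59) = 0.5276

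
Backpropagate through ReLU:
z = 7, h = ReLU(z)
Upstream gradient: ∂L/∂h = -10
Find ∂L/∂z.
∂L/∂z = -10

h = ReLU(7) = 7
Since z > 0: ∂h/∂z = 1
∂L/∂z = ∂L/∂h · ∂h/∂z = -10 × 1 = -10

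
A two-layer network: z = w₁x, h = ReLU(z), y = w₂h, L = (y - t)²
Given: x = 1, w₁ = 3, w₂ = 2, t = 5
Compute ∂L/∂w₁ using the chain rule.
∂L/∂w₁ = 4

Forward pass:
z = w₁x = 3×1 = 3
h = ReLU(3) = 3
y = w₂h = 2×3 = 6

Backward pass:
∂L/∂y = 2(y - t) = 2(6 - 5) = 2
∂y/∂h = w₂ = 2
∂h/∂z = 1 (ReLU derivative)
∂z/∂w₁ = x = 1

∂L/∂w₁ = 2 × 2 × 1 × 1 = 4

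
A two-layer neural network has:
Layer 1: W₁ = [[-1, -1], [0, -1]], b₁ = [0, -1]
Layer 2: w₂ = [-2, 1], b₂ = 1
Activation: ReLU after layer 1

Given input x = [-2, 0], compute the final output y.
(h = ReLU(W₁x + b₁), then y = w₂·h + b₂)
y = -3

Layer 1 pre-activation: z₁ = [2, -1]
After ReLU: h = [2, 0]
Layer 2 output: y = -2×2 + 1×0 + 1 = -3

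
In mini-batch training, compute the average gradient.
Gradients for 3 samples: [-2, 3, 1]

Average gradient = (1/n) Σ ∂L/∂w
Average gradient = 0.6667

Average = (1/3)(-2 + 3 + 1) = 2/3 = 0.6667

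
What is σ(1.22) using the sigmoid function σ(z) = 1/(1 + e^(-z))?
0.7721

sigmoid(1.22) = 1/(1 + e^(-1.22)) = 1/(1 + 0.2952) = 0.7721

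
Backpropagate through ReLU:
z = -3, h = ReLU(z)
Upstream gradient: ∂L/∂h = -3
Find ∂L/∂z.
∂L/∂z = 0

h = ReLU(-3) = 0
Since z < 0: ∂h/∂z = 0
∂L/∂z = ∂L/∂h · ∂h/∂z = -3 × 0 = 0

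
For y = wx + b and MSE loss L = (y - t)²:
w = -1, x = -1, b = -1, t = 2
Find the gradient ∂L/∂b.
∂L/∂b = -4

y = wx + b = (-1)(-1) + -1 = 0
∂L/∂y = 2(y - t) = 2(0 - 2) = -4
∂y/∂b = 1
∂L/∂b = ∂L/∂y · ∂y/∂b = -4 × 1 = -4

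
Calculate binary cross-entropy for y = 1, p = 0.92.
L = 0.08338

L = -1·log(0.92) - 0·log(0.08) = -log(0.92) = 0.08338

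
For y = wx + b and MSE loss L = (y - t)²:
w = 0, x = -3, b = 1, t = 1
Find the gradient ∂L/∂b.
∂L/∂b = 0

y = wx + b = (0)(-3) + 1 = 1
∂L/∂y = 2(y - t) = 2(1 - 1) = 0
∂y/∂b = 1
∂L/∂b = ∂L/∂y · ∂y/∂b = 0 × 1 = 0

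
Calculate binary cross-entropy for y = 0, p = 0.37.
L = 0.462

L = -0·log(0.37) - 1·log(0.63) = -log(0.63) = 0.462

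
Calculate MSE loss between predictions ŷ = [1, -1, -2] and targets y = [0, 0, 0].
MSE = 2

MSE = (1/3)((1-0)² + (-1-0)² + (-2-0)²) = (1/3)(1 + 1 + 4) = 2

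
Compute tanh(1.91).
0.9571

tanh(1.91) = (e^(1.91) - e^(-1.91))/(e^(1.91) + e^(-1.91)) = 0.9571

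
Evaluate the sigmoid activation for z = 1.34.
0.7925

sigmoid(1.34) = 1/(1 + e^(-1.34)) = 1/(1 + 0.2618) = 0.7925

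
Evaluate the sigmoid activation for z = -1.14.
0.2423

sigmoid(-1.14) = 1/(1 + e^(1.14)) = 1/(1 + 3.127) = 0.2423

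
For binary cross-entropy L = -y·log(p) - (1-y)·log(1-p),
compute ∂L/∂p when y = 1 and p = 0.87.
∂L/∂p = -1.149

∂L/∂p = -y/p + (1-y)/(1-p) = -1/0.87 + 0 = -1.149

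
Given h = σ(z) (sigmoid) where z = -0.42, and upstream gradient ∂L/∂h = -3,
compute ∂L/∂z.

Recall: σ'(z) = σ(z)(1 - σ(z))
∂L/∂z = -0.7179

σ(-0.42) = 0.3965
σ'(-0.42) = σ(-0.42)(1 - σ(-0.42)) = 0.3965 × 0.6035 = 0.2393
∂L/∂z = ∂L/∂h · σ'(z) = -3 × 0.2393 = -0.7179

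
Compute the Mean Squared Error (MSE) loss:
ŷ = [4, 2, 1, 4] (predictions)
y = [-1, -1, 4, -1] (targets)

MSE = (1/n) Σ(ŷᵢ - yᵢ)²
MSE = 17

MSE = (1/4)((4--1)² + (2--1)² + (1-4)² + (4--1)²) = (1/4)(25 + 9 + 9 + 25) = 17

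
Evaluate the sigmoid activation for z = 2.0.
0.8808

sigmoid(2.0) = 1/(1 + e^(-2.0)) = 1/(1 + 0.1353) = 0.8808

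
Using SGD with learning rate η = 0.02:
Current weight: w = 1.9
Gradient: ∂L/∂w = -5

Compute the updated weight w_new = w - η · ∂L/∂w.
w_new = 2

w_new = w - η·∂L/∂w = 1.9 - 0.02×(-5) = 1.9 - (-0.1) = 2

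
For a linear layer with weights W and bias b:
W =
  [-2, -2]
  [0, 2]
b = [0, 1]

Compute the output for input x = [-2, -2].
y = [8, -3]

Wx = [-2×-2 + -2×-2, 0×-2 + 2×-2]
   = [8, -4]
y = Wx + b = [8 + 0, -4 + 1] = [8, -3]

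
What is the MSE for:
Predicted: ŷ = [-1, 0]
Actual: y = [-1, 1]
MSE = 0.5

MSE = (1/2)((-1--1)² + (0-1)²) = (1/2)(0 + 1) = 0.5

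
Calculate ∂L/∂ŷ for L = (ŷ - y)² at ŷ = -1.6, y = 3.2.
∂L/∂ŷ = -9.6

∂L/∂ŷ = 2(ŷ - y) = 2(-1.6 - 3.2) = 2(-4.8) = -9.6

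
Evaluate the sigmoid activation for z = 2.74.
0.9393

sigmoid(2.74) = 1/(1 + e^(-2.74)) = 1/(1 + 0.06457) = 0.9393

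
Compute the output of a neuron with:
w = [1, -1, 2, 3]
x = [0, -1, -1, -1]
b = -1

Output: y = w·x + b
y = -5

y = (1)(0) + (-1)(-1) + (2)(-1) + (3)(-1) + -1 = -5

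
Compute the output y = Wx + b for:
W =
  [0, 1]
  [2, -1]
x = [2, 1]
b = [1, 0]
y = [2, 3]

Wx = [0×2 + 1×1, 2×2 + -1×1]
   = [1, 3]
y = Wx + b = [1 + 1, 3 + 0] = [2, 3]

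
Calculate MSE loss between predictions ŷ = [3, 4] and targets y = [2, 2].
MSE = 2.5

MSE = (1/2)((3-2)² + (4-2)²) = (1/2)(1 + 4) = 2.5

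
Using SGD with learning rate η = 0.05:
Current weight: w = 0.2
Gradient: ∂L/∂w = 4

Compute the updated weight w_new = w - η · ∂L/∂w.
w_new = 0

w_new = w - η·∂L/∂w = 0.2 - 0.05×(4) = 0.2 - (0.2) = 0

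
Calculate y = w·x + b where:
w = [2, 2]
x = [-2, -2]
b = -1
y = -9

y = (2)(-2) + (2)(-2) + -1 = -9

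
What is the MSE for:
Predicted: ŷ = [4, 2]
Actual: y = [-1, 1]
MSE = 13

MSE = (1/2)((4--1)² + (2-1)²) = (1/2)(25 + 1) = 13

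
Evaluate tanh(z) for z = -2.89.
-0.9938

tanh(-2.89) = (e^(-2.89) - e^(2.89))/(e^(-2.89) + e^(2.89)) = -0.9938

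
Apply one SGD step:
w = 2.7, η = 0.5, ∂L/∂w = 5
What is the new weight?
w_new = 0.2

w_new = w - η·∂L/∂w = 2.7 - 0.5×(5) = 2.7 - (2.5) = 0.2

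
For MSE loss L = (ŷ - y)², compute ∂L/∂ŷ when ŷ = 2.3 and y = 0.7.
∂L/∂ŷ = 3.2

∂L/∂ŷ = 2(ŷ - y) = 2(2.3 - 0.7) = 2(1.6) = 3.2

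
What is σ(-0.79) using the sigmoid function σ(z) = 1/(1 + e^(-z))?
0.3122

sigmoid(-0.79) = 1/(1 + e^(0.79)) = 1/(1 + 2.203) = 0.3122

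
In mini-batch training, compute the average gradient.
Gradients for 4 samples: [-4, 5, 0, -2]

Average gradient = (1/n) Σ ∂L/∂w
Average gradient = -0.25

Average = (1/4)(-4 + 5 + 0 + -2) = -1/4 = -0.25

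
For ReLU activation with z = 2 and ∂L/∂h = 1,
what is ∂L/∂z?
∂L/∂z = 1

h = ReLU(2) = 2
Since z > 0: ∂h/∂z = 1
∂L/∂z = ∂L/∂h · ∂h/∂z = 1 × 1 = 1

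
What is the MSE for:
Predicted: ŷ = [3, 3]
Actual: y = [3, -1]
MSE = 8

MSE = (1/2)((3-3)² + (3--1)²) = (1/2)(0 + 16) = 8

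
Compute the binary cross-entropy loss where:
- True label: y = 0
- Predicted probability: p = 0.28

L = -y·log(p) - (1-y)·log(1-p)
L = 0.3285

L = -0·log(0.28) - 1·log(0.72) = -log(0.72) = 0.3285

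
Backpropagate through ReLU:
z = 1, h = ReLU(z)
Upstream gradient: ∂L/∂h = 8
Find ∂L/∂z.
∂L/∂z = 8

h = ReLU(1) = 1
Since z > 0: ∂h/∂z = 1
∂L/∂z = ∂L/∂h · ∂h/∂z = 8 × 1 = 8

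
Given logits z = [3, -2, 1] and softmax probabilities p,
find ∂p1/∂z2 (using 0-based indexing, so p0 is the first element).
∂p1/∂z2 = -0.0006991

p = softmax(z) = [0.8756, 0.0059, 0.1185]
p1 = 0.0059, p2 = 0.1185

∂p1/∂z2 = -p1 × p2 = -0.0059 × 0.1185 = -0.0006991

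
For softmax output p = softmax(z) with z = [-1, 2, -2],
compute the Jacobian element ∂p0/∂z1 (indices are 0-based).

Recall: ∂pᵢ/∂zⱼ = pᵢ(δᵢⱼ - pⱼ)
∂p0/∂z1 = -0.04364

p = softmax(z) = [0.04661, 0.9362, 0.01715]
p0 = 0.04661, p1 = 0.9362

∂p0/∂z1 = -p0 × p1 = -0.04661 × 0.9362 = -0.04364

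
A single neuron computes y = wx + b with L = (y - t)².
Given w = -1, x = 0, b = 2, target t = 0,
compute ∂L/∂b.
∂L/∂b = 4

y = wx + b = (-1)(0) + 2 = 2
∂L/∂y = 2(y - t) = 2(2 - 0) = 4
∂y/∂b = 1
∂L/∂b = ∂L/∂y · ∂y/∂b = 4 × 1 = 4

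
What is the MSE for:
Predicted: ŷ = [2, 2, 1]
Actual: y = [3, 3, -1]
MSE = 2

MSE = (1/3)((2-3)² + (2-3)² + (1--1)²) = (1/3)(1 + 1 + 4) = 2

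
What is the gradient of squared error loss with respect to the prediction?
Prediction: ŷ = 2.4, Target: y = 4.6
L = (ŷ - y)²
∂L/∂ŷ = -4.4

∂L/∂ŷ = 2(ŷ - y) = 2(2.4 - 4.6) = 2(-2.2) = -4.4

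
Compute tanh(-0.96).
-0.7443

tanh(-0.96) = (e^(-0.96) - e^(0.96))/(e^(-0.96) + e^(0.96)) = -0.7443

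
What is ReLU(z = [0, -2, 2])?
h = [0, 0, 2]

ReLU applied element-wise: max(0,0)=0, max(0,-2)=0, max(0,2)=2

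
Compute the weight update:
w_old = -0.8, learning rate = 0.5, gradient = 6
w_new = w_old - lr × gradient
w_new = -3.8

w_new = w - η·∂L/∂w = -0.8 - 0.5×(6) = -0.8 - (3) = -3.8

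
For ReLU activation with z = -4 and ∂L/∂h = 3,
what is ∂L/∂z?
∂L/∂z = 0

h = ReLU(-4) = 0
Since z < 0: ∂h/∂z = 0
∂L/∂z = ∂L/∂h · ∂h/∂z = 3 × 0 = 0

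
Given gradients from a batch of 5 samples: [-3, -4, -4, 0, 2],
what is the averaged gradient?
Average gradient = -1.8

Average = (1/5)(-3 + -4 + -4 + 0 + 2) = -9/5 = -1.8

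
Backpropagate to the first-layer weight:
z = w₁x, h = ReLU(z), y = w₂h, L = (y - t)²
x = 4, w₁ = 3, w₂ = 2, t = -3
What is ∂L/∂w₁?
∂L/∂w₁ = 432

Forward pass:
z = w₁x = 3×4 = 12
h = ReLU(12) = 12
y = w₂h = 2×12 = 24

Backward pass:
∂L/∂y = 2(y - t) = 2(24 - -3) = 54
∂y/∂h = w₂ = 2
∂h/∂z = 1 (ReLU derivative)
∂z/∂w₁ = x = 4

∂L/∂w₁ = 54 × 2 × 1 × 4 = 432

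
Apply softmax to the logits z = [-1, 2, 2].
p = [0.0243, 0.4879, 0.4879]

exp(z) = [0.3679, 7.389, 7.389]
Sum = 15.15
p = [0.0243, 0.4879, 0.4879]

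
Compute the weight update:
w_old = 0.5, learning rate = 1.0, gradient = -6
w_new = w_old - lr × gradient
w_new = 6.5

w_new = w - η·∂L/∂w = 0.5 - 1.0×(-6) = 0.5 - (-6) = 6.5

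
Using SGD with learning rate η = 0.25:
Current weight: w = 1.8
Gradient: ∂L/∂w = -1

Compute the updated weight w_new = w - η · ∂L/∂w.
w_new = 2.05

w_new = w - η·∂L/∂w = 1.8 - 0.25×(-1) = 1.8 - (-0.25) = 2.05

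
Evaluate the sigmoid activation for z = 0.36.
0.589

sigmoid(0.36) = 1/(1 + e^(-0.36)) = 1/(1 + 0.6977) = 0.589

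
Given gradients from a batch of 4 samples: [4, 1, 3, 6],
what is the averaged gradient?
Average gradient = 3.5

Average = (1/4)(4 + 1 + 3 + 6) = 14/4 = 3.5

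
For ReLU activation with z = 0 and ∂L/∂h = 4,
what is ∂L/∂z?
∂L/∂z = 0

h = ReLU(0) = 0
At z = 0: ∂h/∂z = 0 (by convention)
∂L/∂z = ∂L/∂h · ∂h/∂z = 4 × 0 = 0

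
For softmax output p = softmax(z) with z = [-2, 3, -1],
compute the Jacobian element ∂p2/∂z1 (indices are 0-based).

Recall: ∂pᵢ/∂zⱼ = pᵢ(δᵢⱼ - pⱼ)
∂p2/∂z1 = -0.01743

p = softmax(z) = [0.006573, 0.9756, 0.01787]
p2 = 0.01787, p1 = 0.9756

∂p2/∂z1 = -p2 × p1 = -0.01787 × 0.9756 = -0.01743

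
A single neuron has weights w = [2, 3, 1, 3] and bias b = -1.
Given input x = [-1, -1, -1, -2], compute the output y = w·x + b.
y = -13

y = (2)(-1) + (3)(-1) + (1)(-1) + (3)(-2) + -1 = -13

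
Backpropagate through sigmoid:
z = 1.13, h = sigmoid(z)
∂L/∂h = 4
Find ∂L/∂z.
∂L/∂z = 0.7382

σ(1.13) = 0.7558
σ'(1.13) = σ(1.13)(1 - σ(1.13)) = 0.7558 × 0.2442 = 0.1845
∂L/∂z = ∂L/∂h · σ'(z) = 4 × 0.1845 = 0.7382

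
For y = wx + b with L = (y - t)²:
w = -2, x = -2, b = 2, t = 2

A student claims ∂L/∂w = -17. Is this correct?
Incorrect

y = (-2)(-2) + 2 = 6
∂L/∂y = 2(y - t) = 2(6 - 2) = 8
∂y/∂w = x = -2
∂L/∂w = 8 × -2 = -16

Claimed value: -17
Incorrect: The correct gradient is -16.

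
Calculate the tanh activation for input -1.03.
-0.7739

tanh(-1.03) = (e^(-1.03) - e^(1.03))/(e^(-1.03) + e^(1.03)) = -0.7739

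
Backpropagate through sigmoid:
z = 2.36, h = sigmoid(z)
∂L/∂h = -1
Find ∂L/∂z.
∂L/∂z = -0.07883

σ(2.36) = 0.9137
σ'(2.36) = σ(2.36)(1 - σ(2.36)) = 0.9137 × 0.08627 = 0.07883
∂L/∂z = ∂L/∂h · σ'(z) = -1 × 0.07883 = -0.07883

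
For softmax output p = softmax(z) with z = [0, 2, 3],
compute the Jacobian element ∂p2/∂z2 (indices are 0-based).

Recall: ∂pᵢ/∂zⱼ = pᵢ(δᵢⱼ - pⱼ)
∂p2/∂z2 = 0.2078

p = softmax(z) = [0.03512, 0.2595, 0.7054]
p2 = 0.7054

∂p2/∂z2 = p2(1 - p2) = 0.7054 × (1 - 0.7054) = 0.2078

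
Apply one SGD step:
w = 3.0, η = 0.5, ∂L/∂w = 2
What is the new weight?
w_new = 2

w_new = w - η·∂L/∂w = 3.0 - 0.5×(2) = 3.0 - (1) = 2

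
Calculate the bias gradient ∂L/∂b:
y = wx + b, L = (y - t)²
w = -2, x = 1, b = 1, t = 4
∂L/∂b = -10

y = wx + b = (-2)(1) + 1 = -1
∂L/∂y = 2(y - t) = 2(-1 - 4) = -10
∂y/∂b = 1
∂L/∂b = ∂L/∂y · ∂y/∂b = -10 × 1 = -10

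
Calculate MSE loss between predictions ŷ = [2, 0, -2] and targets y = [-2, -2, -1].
MSE = 7

MSE = (1/3)((2--2)² + (0--2)² + (-2--1)²) = (1/3)(16 + 4 + 1) = 7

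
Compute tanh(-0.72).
-0.6169

tanh(-0.72) = (e^(-0.72) - e^(0.72))/(e^(-0.72) + e^(0.72)) = -0.6169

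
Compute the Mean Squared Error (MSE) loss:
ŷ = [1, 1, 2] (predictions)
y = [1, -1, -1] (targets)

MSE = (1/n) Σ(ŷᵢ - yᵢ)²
MSE = 4.333

MSE = (1/3)((1-1)² + (1--1)² + (2--1)²) = (1/3)(0 + 4 + 9) = 4.333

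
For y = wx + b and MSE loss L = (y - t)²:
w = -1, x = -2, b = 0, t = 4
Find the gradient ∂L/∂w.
∂L/∂w = 8

y = wx + b = (-1)(-2) + 0 = 2
∂L/∂y = 2(y - t) = 2(2 - 4) = -4
∂y/∂w = x = -2
∂L/∂w = ∂L/∂y · ∂y/∂w = -4 × -2 = 8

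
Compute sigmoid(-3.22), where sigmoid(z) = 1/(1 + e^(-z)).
0.03842

sigmoid(-3.22) = 1/(1 + e^(3.22)) = 1/(1 + 25.03) = 0.03842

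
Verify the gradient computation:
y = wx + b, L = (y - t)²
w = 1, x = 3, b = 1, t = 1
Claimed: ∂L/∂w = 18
Correct

y = (1)(3) + 1 = 4
∂L/∂y = 2(y - t) = 2(4 - 1) = 6
∂y/∂w = x = 3
∂L/∂w = 6 × 3 = 18

Claimed value: 18
Correct: The correct gradient is 18.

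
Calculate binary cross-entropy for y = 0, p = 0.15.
L = 0.1625

L = -0·log(0.15) - 1·log(0.85) = -log(0.85) = 0.1625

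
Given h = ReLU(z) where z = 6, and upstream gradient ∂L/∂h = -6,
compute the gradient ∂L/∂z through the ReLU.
∂L/∂z = -6

h = ReLU(6) = 6
Since z > 0: ∂h/∂z = 1
∂L/∂z = ∂L/∂h · ∂h/∂z = -6 × 1 = -6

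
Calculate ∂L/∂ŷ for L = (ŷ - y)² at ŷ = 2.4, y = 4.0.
∂L/∂ŷ = -3.2

∂L/∂ŷ = 2(ŷ - y) = 2(2.4 - 4.0) = 2(-1.6) = -3.2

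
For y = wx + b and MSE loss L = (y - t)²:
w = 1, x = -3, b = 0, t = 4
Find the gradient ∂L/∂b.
∂L/∂b = -14

y = wx + b = (1)(-3) + 0 = -3
∂L/∂y = 2(y - t) = 2(-3 - 4) = -14
∂y/∂b = 1
∂L/∂b = ∂L/∂y · ∂y/∂b = -14 × 1 = -14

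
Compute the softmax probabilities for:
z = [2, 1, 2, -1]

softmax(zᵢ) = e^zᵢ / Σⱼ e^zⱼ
p = [0.4136, 0.1522, 0.4136, 0.0206]

exp(z) = [7.389, 2.718, 7.389, 0.3679]
Sum = 17.86
p = [0.4136, 0.1522, 0.4136, 0.0206]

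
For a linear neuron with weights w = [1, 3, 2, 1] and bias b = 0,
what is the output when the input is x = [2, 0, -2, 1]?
y = -1

y = (1)(2) + (3)(0) + (2)(-2) + (1)(1) + 0 = -1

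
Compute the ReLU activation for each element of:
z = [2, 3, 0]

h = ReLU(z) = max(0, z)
h = [2, 3, 0]

ReLU applied element-wise: max(0,2)=2, max(0,3)=3, max(0,0)=0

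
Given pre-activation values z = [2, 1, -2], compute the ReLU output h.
h = [2, 1, 0]

ReLU applied element-wise: max(0,2)=2, max(0,1)=1, max(0,-2)=0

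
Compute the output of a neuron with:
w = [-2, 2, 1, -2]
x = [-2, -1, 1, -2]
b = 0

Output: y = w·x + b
y = 7

y = (-2)(-2) + (2)(-1) + (1)(1) + (-2)(-2) + 0 = 7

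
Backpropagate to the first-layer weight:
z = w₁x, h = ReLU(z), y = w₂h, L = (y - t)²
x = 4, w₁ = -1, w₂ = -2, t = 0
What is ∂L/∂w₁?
∂L/∂w₁ = 0

Forward pass:
z = w₁x = -1×4 = -4
h = ReLU(-4) = 0
y = w₂h = -2×0 = 0

Backward pass:
∂L/∂y = 2(y - t) = 2(0 - 0) = 0
∂y/∂h = w₂ = -2
∂h/∂z = 0 (ReLU derivative)
∂z/∂w₁ = x = 4

∂L/∂w₁ = 0 × -2 × 0 × 4 = 0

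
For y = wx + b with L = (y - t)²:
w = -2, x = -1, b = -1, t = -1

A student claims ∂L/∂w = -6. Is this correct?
Incorrect

y = (-2)(-1) + -1 = 1
∂L/∂y = 2(y - t) = 2(1 - -1) = 4
∂y/∂w = x = -1
∂L/∂w = 4 × -1 = -4

Claimed value: -6
Incorrect: The correct gradient is -4.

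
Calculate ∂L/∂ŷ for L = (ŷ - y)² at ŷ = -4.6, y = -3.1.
∂L/∂ŷ = -3.0

∂L/∂ŷ = 2(ŷ - y) = 2(-4.6 - -3.1) = 2(-1.5) = -3.0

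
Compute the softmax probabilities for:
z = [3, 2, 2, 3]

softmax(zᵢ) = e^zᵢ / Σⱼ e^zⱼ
p = [0.3655, 0.1345, 0.1345, 0.3655]

exp(z) = [20.09, 7.389, 7.389, 20.09]
Sum = 54.95
p = [0.3655, 0.1345, 0.1345, 0.3655]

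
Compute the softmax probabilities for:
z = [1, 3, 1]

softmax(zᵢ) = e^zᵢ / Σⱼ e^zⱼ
p = [0.1065, 0.787, 0.1065]

exp(z) = [2.718, 20.09, 2.718]
Sum = 25.52
p = [0.1065, 0.787, 0.1065]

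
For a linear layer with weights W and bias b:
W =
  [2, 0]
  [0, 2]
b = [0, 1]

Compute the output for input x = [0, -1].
y = [0, -1]

Wx = [2×0 + 0×-1, 0×0 + 2×-1]
   = [0, -2]
y = Wx + b = [0 + 0, -2 + 1] = [0, -1]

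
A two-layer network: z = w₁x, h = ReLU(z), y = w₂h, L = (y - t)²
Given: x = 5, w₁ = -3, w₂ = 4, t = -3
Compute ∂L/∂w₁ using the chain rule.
∂L/∂w₁ = 0

Forward pass:
z = w₁x = -3×5 = -15
h = ReLU(-15) = 0
y = w₂h = 4×0 = 0

Backward pass:
∂L/∂y = 2(y - t) = 2(0 - -3) = 6
∂y/∂h = w₂ = 4
∂h/∂z = 0 (ReLU derivative)
∂z/∂w₁ = x = 5

∂L/∂w₁ = 6 × 4 × 0 × 5 = 0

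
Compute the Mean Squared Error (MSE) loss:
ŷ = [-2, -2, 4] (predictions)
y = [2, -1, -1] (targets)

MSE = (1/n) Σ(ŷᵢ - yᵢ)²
MSE = 14

MSE = (1/3)((-2-2)² + (-2--1)² + (4--1)²) = (1/3)(16 + 1 + 25) = 14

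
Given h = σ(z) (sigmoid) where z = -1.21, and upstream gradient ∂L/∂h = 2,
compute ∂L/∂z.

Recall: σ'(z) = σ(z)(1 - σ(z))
∂L/∂z = 0.3539

σ(-1.21) = 0.2297
σ'(-1.21) = σ(-1.21)(1 - σ(-1.21)) = 0.2297 × 0.7703 = 0.1769
∂L/∂z = ∂L/∂h · σ'(z) = 2 × 0.1769 = 0.3539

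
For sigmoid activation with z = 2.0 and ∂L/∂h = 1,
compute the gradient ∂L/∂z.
∂L/∂z = 0.105

σ(2.0) = 0.8808
σ'(2.0) = σ(2.0)(1 - σ(2.0)) = 0.8808 × 0.1192 = 0.105
∂L/∂z = ∂L/∂h · σ'(z) = 1 × 0.105 = 0.105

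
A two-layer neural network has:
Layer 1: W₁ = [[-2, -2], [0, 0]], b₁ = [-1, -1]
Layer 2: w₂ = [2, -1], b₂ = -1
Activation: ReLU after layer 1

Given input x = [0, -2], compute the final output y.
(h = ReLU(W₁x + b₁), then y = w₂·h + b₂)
y = 5

Layer 1 pre-activation: z₁ = [3, -1]
After ReLU: h = [3, 0]
Layer 2 output: y = 2×3 + -1×0 + -1 = 5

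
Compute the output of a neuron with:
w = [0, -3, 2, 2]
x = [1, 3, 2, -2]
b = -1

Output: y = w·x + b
y = -10

y = (0)(1) + (-3)(3) + (2)(2) + (2)(-2) + -1 = -10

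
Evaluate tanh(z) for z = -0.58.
-0.5227

tanh(-0.58) = (e^(-0.58) - e^(0.58))/(e^(-0.58) + e^(0.58)) = -0.5227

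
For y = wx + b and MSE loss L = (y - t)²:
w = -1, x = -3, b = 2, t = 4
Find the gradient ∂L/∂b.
∂L/∂b = 2

y = wx + b = (-1)(-3) + 2 = 5
∂L/∂y = 2(y - t) = 2(5 - 4) = 2
∂y/∂b = 1
∂L/∂b = ∂L/∂y · ∂y/∂b = 2 × 1 = 2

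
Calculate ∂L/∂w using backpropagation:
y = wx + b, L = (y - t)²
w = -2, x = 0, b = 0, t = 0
∂L/∂w = 0

y = wx + b = (-2)(0) + 0 = 0
∂L/∂y = 2(y - t) = 2(0 - 0) = 0
∂y/∂w = x = 0
∂L/∂w = ∂L/∂y · ∂y/∂w = 0 × 0 = 0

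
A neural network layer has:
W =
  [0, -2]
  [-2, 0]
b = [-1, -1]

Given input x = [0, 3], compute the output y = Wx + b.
y = [-7, -1]

Wx = [0×0 + -2×3, -2×0 + 0×3]
   = [-6, 0]
y = Wx + b = [-6 + -1, 0 + -1] = [-7, -1]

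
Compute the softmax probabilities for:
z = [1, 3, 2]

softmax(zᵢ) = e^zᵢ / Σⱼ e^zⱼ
p = [0.09, 0.6652, 0.2447]

exp(z) = [2.718, 20.09, 7.389]
Sum = 30.19
p = [0.09, 0.6652, 0.2447]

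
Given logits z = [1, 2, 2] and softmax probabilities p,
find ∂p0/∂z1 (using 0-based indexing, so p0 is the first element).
∂p0/∂z1 = -0.06561

p = softmax(z) = [0.1554, 0.4223, 0.4223]
p0 = 0.1554, p1 = 0.4223

∂p0/∂z1 = -p0 × p1 = -0.1554 × 0.4223 = -0.06561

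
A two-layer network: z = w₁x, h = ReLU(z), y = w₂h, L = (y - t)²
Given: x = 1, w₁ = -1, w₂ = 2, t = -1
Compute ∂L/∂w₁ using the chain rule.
∂L/∂w₁ = 0

Forward pass:
z = w₁x = -1×1 = -1
h = ReLU(-1) = 0
y = w₂h = 2×0 = 0

Backward pass:
∂L/∂y = 2(y - t) = 2(0 - -1) = 2
∂y/∂h = w₂ = 2
∂h/∂z = 0 (ReLU derivative)
∂z/∂w₁ = x = 1

∂L/∂w₁ = 2 × 2 × 0 × 1 = 0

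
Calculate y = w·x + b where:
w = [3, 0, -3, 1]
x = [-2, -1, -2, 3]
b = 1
y = 4

y = (3)(-2) + (0)(-1) + (-3)(-2) + (1)(3) + 1 = 4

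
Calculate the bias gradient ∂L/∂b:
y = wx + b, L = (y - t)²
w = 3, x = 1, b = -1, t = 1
∂L/∂b = 2

y = wx + b = (3)(1) + -1 = 2
∂L/∂y = 2(y - t) = 2(2 - 1) = 2
∂y/∂b = 1
∂L/∂b = ∂L/∂y · ∂y/∂b = 2 × 1 = 2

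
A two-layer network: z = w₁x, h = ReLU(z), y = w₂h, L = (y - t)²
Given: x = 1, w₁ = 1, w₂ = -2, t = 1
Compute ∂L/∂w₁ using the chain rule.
∂L/∂w₁ = 12

Forward pass:
z = w₁x = 1×1 = 1
h = ReLU(1) = 1
y = w₂h = -2×1 = -2

Backward pass:
∂L/∂y = 2(y - t) = 2(-2 - 1) = -6
∂y/∂h = w₂ = -2
∂h/∂z = 1 (ReLU derivative)
∂z/∂w₁ = x = 1

∂L/∂w₁ = -6 × -2 × 1 × 1 = 12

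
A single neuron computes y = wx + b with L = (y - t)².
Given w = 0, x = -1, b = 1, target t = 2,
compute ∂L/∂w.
∂L/∂w = 2

y = wx + b = (0)(-1) + 1 = 1
∂L/∂y = 2(y - t) = 2(1 - 2) = -2
∂y/∂w = x = -1
∂L/∂w = ∂L/∂y · ∂y/∂w = -2 × -1 = 2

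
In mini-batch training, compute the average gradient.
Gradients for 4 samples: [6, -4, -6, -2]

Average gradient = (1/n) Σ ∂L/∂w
Average gradient = -1.5

Average = (1/4)(6 + -4 + -6 + -2) = -6/4 = -1.5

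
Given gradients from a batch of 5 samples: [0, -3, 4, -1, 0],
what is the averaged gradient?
Average gradient = 0

Average = (1/5)(0 + -3 + 4 + -1 + 0) = 0/5 = 0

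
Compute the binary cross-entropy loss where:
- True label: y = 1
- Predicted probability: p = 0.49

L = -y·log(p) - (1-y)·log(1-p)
L = 0.7133

L = -1·log(0.49) - 0·log(0.51) = -log(0.49) = 0.7133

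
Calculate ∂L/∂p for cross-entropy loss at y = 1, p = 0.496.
∂L/∂p = -2.016

∂L/∂p = -y/p + (1-y)/(1-p) = -1/0.496 + 0 = -2.016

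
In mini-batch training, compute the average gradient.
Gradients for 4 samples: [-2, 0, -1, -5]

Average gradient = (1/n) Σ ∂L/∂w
Average gradient = -2

Average = (1/4)(-2 + 0 + -1 + -5) = -8/4 = -2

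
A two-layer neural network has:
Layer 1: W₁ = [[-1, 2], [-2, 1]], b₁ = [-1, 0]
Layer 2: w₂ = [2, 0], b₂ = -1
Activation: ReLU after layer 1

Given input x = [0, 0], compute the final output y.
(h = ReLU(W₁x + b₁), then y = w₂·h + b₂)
y = -1

Layer 1 pre-activation: z₁ = [-1, 0]
After ReLU: h = [0, 0]
Layer 2 output: y = 2×0 + 0×0 + -1 = -1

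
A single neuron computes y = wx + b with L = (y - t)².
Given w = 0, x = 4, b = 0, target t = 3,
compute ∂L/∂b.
∂L/∂b = -6

y = wx + b = (0)(4) + 0 = 0
∂L/∂y = 2(y - t) = 2(0 - 3) = -6
∂y/∂b = 1
∂L/∂b = ∂L/∂y · ∂y/∂b = -6 × 1 = -6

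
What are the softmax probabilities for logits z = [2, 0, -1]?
p = [0.8438, 0.1142, 0.042]

exp(z) = [7.389, 1, 0.3679]
Sum = 8.757
p = [0.8438, 0.1142, 0.042]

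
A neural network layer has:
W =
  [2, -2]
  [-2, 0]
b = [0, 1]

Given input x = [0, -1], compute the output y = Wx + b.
y = [2, 1]

Wx = [2×0 + -2×-1, -2×0 + 0×-1]
   = [2, 0]
y = Wx + b = [2 + 0, 0 + 1] = [2, 1]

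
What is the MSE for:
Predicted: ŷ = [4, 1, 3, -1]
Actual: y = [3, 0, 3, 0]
MSE = 0.75

MSE = (1/4)((4-3)² + (1-0)² + (3-3)² + (-1-0)²) = (1/4)(1 + 1 + 0 + 1) = 0.75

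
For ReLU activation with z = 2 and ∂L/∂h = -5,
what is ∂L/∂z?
∂L/∂z = -5

h = ReLU(2) = 2
Since z > 0: ∂h/∂z = 1
∂L/∂z = ∂L/∂h · ∂h/∂z = -5 × 1 = -5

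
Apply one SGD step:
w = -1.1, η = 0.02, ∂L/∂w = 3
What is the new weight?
w_new = -1.16

w_new = w - η·∂L/∂w = -1.1 - 0.02×(3) = -1.1 - (0.06) = -1.16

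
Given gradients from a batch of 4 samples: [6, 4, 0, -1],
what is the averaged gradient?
Average gradient = 2.25

Average = (1/4)(6 + 4 + 0 + -1) = 9/4 = 2.25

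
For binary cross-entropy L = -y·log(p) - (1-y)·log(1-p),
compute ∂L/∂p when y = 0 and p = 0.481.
∂L/∂p = 1.927

∂L/∂p = -y/p + (1-y)/(1-p) = 0 + 1/0.519 = 1.927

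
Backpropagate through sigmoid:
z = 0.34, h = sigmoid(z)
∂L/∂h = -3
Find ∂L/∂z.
∂L/∂z = -0.7287

σ(0.34) = 0.5842
σ'(0.34) = σ(0.34)(1 - σ(0.34)) = 0.5842 × 0.4158 = 0.2429
∂L/∂z = ∂L/∂h · σ'(z) = -3 × 0.2429 = -0.7287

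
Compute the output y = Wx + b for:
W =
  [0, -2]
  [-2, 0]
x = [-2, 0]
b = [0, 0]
y = [0, 4]

Wx = [0×-2 + -2×0, -2×-2 + 0×0]
   = [0, 4]
y = Wx + b = [0 + 0, 4 + 0] = [0, 4]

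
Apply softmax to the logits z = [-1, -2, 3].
p = [0.0179, 0.0066, 0.9756]

exp(z) = [0.3679, 0.1353, 20.09]
Sum = 20.59
p = [0.0179, 0.0066, 0.9756]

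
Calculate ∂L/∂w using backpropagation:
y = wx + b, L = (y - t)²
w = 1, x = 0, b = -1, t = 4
∂L/∂w = 0

y = wx + b = (1)(0) + -1 = -1
∂L/∂y = 2(y - t) = 2(-1 - 4) = -10
∂y/∂w = x = 0
∂L/∂w = ∂L/∂y · ∂y/∂w = -10 × 0 = 0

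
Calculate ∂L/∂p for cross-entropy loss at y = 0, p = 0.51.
∂L/∂p = 2.041

∂L/∂p = -y/p + (1-y)/(1-p) = 0 + 1/0.49 = 2.041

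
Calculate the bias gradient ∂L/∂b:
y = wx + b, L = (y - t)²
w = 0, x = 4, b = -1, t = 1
∂L/∂b = -4

y = wx + b = (0)(4) + -1 = -1
∂L/∂y = 2(y - t) = 2(-1 - 1) = -4
∂y/∂b = 1
∂L/∂b = ∂L/∂y · ∂y/∂b = -4 × 1 = -4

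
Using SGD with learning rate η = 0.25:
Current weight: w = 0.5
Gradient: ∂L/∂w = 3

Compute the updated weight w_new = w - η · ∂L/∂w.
w_new = -0.25

w_new = w - η·∂L/∂w = 0.5 - 0.25×(3) = 0.5 - (0.75) = -0.25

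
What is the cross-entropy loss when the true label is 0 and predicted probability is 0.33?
L = 0.4005

L = -0·log(0.33) - 1·log(0.67) = -log(0.67) = 0.4005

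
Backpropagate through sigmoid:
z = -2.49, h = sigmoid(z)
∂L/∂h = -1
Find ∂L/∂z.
∂L/∂z = -0.0707

σ(-2.49) = 0.07656
σ'(-2.49) = σ(-2.49)(1 - σ(-2.49)) = 0.07656 × 0.9234 = 0.0707
∂L/∂z = ∂L/∂h · σ'(z) = -1 × 0.0707 = -0.0707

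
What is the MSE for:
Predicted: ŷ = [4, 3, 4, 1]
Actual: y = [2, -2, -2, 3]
MSE = 17.25

MSE = (1/4)((4-2)² + (3--2)² + (4--2)² + (1-3)²) = (1/4)(4 + 25 + 36 + 4) = 17.25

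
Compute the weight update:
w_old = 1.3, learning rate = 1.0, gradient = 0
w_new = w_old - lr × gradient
w_new = 1.3

w_new = w - η·∂L/∂w = 1.3 - 1.0×(0) = 1.3 - (0) = 1.3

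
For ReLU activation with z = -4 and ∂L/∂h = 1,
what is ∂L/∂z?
∂L/∂z = 0

h = ReLU(-4) = 0
Since z < 0: ∂h/∂z = 0
∂L/∂z = ∂L/∂h · ∂h/∂z = 1 × 0 = 0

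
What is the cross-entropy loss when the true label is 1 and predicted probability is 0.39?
L = 0.9416

L = -1·log(0.39) - 0·log(0.61) = -log(0.39) = 0.9416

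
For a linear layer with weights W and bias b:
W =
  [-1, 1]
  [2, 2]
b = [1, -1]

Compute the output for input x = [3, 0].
y = [-2, 5]

Wx = [-1×3 + 1×0, 2×3 + 2×0]
   = [-3, 6]
y = Wx + b = [-3 + 1, 6 + -1] = [-2, 5]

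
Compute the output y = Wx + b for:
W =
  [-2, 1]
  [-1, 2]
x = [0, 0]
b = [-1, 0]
y = [-1, 0]

Wx = [-2×0 + 1×0, -1×0 + 2×0]
   = [0, 0]
y = Wx + b = [0 + -1, 0 + 0] = [-1, 0]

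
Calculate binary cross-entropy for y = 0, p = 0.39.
L = 0.4943

L = -0·log(0.39) - 1·log(0.61) = -log(0.61) = 0.4943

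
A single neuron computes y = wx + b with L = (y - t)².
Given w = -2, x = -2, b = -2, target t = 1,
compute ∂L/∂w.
∂L/∂w = -4

y = wx + b = (-2)(-2) + -2 = 2
∂L/∂y = 2(y - t) = 2(2 - 1) = 2
∂y/∂w = x = -2
∂L/∂w = ∂L/∂y · ∂y/∂w = 2 × -2 = -4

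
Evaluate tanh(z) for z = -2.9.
-0.994

tanh(-2.9) = (e^(-2.9) - e^(2.9))/(e^(-2.9) + e^(2.9)) = -0.994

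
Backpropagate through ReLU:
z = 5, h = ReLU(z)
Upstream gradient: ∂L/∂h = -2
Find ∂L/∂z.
∂L/∂z = -2

h = ReLU(5) = 5
Since z > 0: ∂h/∂z = 1
∂L/∂z = ∂L/∂h · ∂h/∂z = -2 × 1 = -2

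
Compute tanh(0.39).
0.3714

tanh(0.39) = (e^(0.39) - e^(-0.39))/(e^(0.39) + e^(-0.39)) = 0.3714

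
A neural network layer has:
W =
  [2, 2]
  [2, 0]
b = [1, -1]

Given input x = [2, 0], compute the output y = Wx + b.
y = [5, 3]

Wx = [2×2 + 2×0, 2×2 + 0×0]
   = [4, 4]
y = Wx + b = [4 + 1, 4 + -1] = [5, 3]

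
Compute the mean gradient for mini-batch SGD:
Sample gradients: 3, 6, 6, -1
Average gradient = 3.5

Average = (1/4)(3 + 6 + 6 + -1) = 14/4 = 3.5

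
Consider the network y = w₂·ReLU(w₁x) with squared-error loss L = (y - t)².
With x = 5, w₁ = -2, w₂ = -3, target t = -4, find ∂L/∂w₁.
∂L/∂w₁ = 0

Forward pass:
z = w₁x = -2×5 = -10
h = ReLU(-10) = 0
y = w₂h = -3×0 = 0

Backward pass:
∂L/∂y = 2(y - t) = 2(0 - -4) = 8
∂y/∂h = w₂ = -3
∂h/∂z = 0 (ReLU derivative)
∂z/∂w₁ = x = 5

∂L/∂w₁ = 8 × -3 × 0 × 5 = 0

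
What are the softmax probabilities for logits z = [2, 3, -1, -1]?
p = [0.2619, 0.712, 0.013, 0.013]

exp(z) = [7.389, 20.09, 0.3679, 0.3679]
Sum = 28.21
p = [0.2619, 0.712, 0.013, 0.013]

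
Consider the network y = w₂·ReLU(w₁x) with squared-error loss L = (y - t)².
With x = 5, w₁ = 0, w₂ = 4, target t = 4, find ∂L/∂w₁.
∂L/∂w₁ = 0

Forward pass:
z = w₁x = 0×5 = 0
h = ReLU(0) = 0
y = w₂h = 4×0 = 0

Backward pass:
∂L/∂y = 2(y - t) = 2(0 - 4) = -8
∂y/∂h = w₂ = 4
∂h/∂z = 0 (ReLU derivative)
∂z/∂w₁ = x = 5

∂L/∂w₁ = -8 × 4 × 0 × 5 = 0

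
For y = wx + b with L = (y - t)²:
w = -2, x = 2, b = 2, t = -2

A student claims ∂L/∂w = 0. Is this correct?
Correct

y = (-2)(2) + 2 = -2
∂L/∂y = 2(y - t) = 2(-2 - -2) = 0
∂y/∂w = x = 2
∂L/∂w = 0 × 2 = 0

Claimed value: 0
Correct: The correct gradient is 0.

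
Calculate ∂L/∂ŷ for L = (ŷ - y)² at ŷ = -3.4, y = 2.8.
∂L/∂ŷ = -12.4

∂L/∂ŷ = 2(ŷ - y) = 2(-3.4 - 2.8) = 2(-6.2) = -12.4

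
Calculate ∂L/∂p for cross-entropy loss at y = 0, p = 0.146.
∂L/∂p = 1.171

∂L/∂p = -y/p + (1-y)/(1-p) = 0 + 1/0.854 = 1.171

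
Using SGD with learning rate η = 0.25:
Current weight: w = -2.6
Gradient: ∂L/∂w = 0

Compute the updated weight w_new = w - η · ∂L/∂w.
w_new = -2.6

w_new = w - η·∂L/∂w = -2.6 - 0.25×(0) = -2.6 - (0) = -2.6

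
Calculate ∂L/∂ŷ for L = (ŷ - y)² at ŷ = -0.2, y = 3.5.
∂L/∂ŷ = -7.4

∂L/∂ŷ = 2(ŷ - y) = 2(-0.2 - 3.5) = 2(-3.7) = -7.4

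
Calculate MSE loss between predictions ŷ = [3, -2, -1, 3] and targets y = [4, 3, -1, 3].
MSE = 6.5

MSE = (1/4)((3-4)² + (-2-3)² + (-1--1)² + (3-3)²) = (1/4)(1 + 25 + 0 + 0) = 6.5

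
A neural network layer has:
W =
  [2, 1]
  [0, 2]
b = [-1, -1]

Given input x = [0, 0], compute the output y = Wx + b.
y = [-1, -1]

Wx = [2×0 + 1×0, 0×0 + 2×0]
   = [0, 0]
y = Wx + b = [0 + -1, 0 + -1] = [-1, -1]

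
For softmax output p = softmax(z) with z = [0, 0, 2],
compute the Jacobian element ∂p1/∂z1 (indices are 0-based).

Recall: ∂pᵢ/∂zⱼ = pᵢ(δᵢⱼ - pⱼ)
∂p1/∂z1 = 0.09516

p = softmax(z) = [0.1065, 0.1065, 0.787]
p1 = 0.1065

∂p1/∂z1 = p1(1 - p1) = 0.1065 × (1 - 0.1065) = 0.09516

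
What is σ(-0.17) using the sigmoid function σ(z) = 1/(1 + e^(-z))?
0.4576

sigmoid(-0.17) = 1/(1 + e^(0.17)) = 1/(1 + 1.185) = 0.4576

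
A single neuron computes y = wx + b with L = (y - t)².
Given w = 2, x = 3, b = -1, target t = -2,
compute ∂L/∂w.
∂L/∂w = 42

y = wx + b = (2)(3) + -1 = 5
∂L/∂y = 2(y - t) = 2(5 - -2) = 14
∂y/∂w = x = 3
∂L/∂w = ∂L/∂y · ∂y/∂w = 14 × 3 = 42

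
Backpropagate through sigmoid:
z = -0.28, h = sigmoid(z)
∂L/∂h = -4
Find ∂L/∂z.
∂L/∂z = -0.9807

σ(-0.28) = 0.4305
σ'(-0.28) = σ(-0.28)(1 - σ(-0.28)) = 0.4305 × 0.5695 = 0.2452
∂L/∂z = ∂L/∂h · σ'(z) = -4 × 0.2452 = -0.9807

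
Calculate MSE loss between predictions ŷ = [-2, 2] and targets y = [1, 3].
MSE = 5

MSE = (1/2)((-2-1)² + (2-3)²) = (1/2)(9 + 1) = 5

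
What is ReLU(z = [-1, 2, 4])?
h = [0, 2, 4]

ReLU applied element-wise: max(0,-1)=0, max(0,2)=2, max(0,4)=4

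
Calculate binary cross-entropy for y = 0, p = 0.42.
L = 0.5447

L = -0·log(0.42) - 1·log(0.58) = -log(0.58) = 0.5447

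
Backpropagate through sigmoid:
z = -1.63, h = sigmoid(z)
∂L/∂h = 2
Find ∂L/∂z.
∂L/∂z = 0.274

σ(-1.63) = 0.1638
σ'(-1.63) = σ(-1.63)(1 - σ(-1.63)) = 0.1638 × 0.8362 = 0.137
∂L/∂z = ∂L/∂h · σ'(z) = 2 × 0.137 = 0.274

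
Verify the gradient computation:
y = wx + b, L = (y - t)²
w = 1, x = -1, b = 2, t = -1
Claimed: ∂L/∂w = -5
Incorrect

y = (1)(-1) + 2 = 1
∂L/∂y = 2(y - t) = 2(1 - -1) = 4
∂y/∂w = x = -1
∂L/∂w = 4 × -1 = -4

Claimed value: -5
Incorrect: The correct gradient is -4.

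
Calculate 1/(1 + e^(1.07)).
0.2554

sigmoid(-1.07) = 1/(1 + e^(1.07)) = 1/(1 + 2.915) = 0.2554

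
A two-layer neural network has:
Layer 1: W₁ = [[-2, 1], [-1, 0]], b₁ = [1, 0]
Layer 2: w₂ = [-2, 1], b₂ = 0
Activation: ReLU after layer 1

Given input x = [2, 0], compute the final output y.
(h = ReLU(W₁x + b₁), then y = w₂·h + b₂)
y = 0

Layer 1 pre-activation: z₁ = [-3, -2]
After ReLU: h = [0, 0]
Layer 2 output: y = -2×0 + 1×0 + 0 = 0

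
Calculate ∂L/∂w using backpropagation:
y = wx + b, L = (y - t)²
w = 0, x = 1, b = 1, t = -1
∂L/∂w = 4

y = wx + b = (0)(1) + 1 = 1
∂L/∂y = 2(y - t) = 2(1 - -1) = 4
∂y/∂w = x = 1
∂L/∂w = ∂L/∂y · ∂y/∂w = 4 × 1 = 4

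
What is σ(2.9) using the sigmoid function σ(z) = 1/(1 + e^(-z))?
0.9478

sigmoid(2.9) = 1/(1 + e^(-2.9)) = 1/(1 + 0.05502) = 0.9478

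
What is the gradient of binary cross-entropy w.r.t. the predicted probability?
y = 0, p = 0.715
∂L/∂p = 3.509

∂L/∂p = -y/p + (1-y)/(1-p) = 0 + 1/0.285 = 3.509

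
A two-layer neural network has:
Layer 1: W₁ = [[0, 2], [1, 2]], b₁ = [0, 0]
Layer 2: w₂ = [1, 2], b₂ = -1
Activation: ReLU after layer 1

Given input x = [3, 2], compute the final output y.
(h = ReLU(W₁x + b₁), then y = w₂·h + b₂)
y = 17

Layer 1 pre-activation: z₁ = [4, 7]
After ReLU: h = [4, 7]
Layer 2 output: y = 1×4 + 2×7 + -1 = 17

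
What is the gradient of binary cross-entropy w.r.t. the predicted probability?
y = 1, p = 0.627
∂L/∂p = -1.595

∂L/∂p = -y/p + (1-y)/(1-p) = -1/0.627 + 0 = -1.595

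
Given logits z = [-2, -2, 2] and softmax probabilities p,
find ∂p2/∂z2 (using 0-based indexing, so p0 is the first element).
∂p2/∂z2 = 0.03409

p = softmax(z) = [0.01767, 0.01767, 0.9647]
p2 = 0.9647

∂p2/∂z2 = p2(1 - p2) = 0.9647 × (1 - 0.9647) = 0.03409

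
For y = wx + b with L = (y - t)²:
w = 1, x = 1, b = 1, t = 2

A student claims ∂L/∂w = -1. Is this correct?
Incorrect

y = (1)(1) + 1 = 2
∂L/∂y = 2(y - t) = 2(2 - 2) = 0
∂y/∂w = x = 1
∂L/∂w = 0 × 1 = 0

Claimed value: -1
Incorrect: The correct gradient is 0.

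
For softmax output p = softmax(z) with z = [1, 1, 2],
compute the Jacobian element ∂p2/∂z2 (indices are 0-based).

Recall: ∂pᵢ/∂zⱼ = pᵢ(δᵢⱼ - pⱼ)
∂p2/∂z2 = 0.2442

p = softmax(z) = [0.2119, 0.2119, 0.5761]
p2 = 0.5761

∂p2/∂z2 = p2(1 - p2) = 0.5761 × (1 - 0.5761) = 0.2442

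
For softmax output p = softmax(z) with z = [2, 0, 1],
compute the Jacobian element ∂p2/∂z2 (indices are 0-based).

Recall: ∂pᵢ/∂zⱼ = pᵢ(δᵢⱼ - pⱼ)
∂p2/∂z2 = 0.1848

p = softmax(z) = [0.6652, 0.09003, 0.2447]
p2 = 0.2447

∂p2/∂z2 = p2(1 - p2) = 0.2447 × (1 - 0.2447) = 0.1848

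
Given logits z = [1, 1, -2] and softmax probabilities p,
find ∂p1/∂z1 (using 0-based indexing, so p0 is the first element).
∂p1/∂z1 = 0.2499

p = softmax(z) = [0.4879, 0.4879, 0.02429]
p1 = 0.4879

∂p1/∂z1 = p1(1 - p1) = 0.4879 × (1 - 0.4879) = 0.2499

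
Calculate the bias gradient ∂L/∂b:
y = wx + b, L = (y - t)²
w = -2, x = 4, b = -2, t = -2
∂L/∂b = -16

y = wx + b = (-2)(4) + -2 = -10
∂L/∂y = 2(y - t) = 2(-10 - -2) = -16
∂y/∂b = 1
∂L/∂b = ∂L/∂y · ∂y/∂b = -16 × 1 = -16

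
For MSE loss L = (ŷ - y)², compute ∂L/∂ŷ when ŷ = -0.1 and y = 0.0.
∂L/∂ŷ = -0.2

∂L/∂ŷ = 2(ŷ - y) = 2(-0.1 - 0.0) = 2(-0.1) = -0.2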